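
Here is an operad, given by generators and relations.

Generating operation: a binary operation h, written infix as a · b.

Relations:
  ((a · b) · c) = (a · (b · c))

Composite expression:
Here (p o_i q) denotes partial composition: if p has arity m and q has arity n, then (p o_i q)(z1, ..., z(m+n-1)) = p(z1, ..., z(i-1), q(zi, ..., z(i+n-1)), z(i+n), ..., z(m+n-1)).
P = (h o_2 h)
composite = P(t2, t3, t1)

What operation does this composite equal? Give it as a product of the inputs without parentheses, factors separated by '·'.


The h-tree's shape is irrelevant; the t-reading-order decides.
(t3 · t1) unparenthesizes to t3 · t1
(t2 · (t3 · t1)) unparenthesizes to t2 · t3 · t1

t2 · t3 · t1


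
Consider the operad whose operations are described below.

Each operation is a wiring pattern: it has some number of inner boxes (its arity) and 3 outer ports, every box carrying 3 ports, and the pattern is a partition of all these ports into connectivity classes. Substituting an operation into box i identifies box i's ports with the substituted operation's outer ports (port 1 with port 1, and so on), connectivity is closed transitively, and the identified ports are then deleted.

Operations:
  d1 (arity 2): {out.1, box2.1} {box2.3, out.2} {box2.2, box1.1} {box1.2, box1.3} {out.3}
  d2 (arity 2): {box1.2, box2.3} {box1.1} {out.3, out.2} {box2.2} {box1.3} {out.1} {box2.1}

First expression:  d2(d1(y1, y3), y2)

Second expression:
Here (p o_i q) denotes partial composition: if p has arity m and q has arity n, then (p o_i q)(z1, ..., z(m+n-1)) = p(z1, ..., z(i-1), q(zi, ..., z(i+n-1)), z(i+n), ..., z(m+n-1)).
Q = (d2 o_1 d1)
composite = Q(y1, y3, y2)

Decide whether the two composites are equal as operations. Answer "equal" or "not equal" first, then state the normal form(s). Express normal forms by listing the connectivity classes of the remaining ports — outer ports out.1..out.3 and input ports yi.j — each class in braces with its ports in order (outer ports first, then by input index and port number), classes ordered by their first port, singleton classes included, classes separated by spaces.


equal — both sides give {out.1} {out.2, out.3} {y1.1, y3.2} {y1.2, y1.3} {y2.1} {y2.2} {y2.3, y3.3} {y3.1}

The first composite normalizes to {out.1} {out.2, out.3} {y1.1, y3.2} {y1.2, y1.3} {y2.1} {y2.2} {y2.3, y3.3} {y3.1}
The second composite normalizes to {out.1} {out.2, out.3} {y1.1, y3.2} {y1.2, y1.3} {y2.1} {y2.2} {y2.3, y3.3} {y3.1}
The normal forms match — equal.


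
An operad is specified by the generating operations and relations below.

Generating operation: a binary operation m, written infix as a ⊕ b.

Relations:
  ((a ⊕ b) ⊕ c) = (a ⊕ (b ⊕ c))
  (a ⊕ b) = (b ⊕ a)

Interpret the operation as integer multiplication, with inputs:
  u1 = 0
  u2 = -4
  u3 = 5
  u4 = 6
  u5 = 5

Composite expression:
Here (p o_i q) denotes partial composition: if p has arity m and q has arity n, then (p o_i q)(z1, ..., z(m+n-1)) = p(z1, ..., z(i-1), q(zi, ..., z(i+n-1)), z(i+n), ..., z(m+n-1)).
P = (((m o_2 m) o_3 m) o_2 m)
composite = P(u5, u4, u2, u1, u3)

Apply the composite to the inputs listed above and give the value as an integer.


0

(u4 ⊕ u2) = -24
(u1 ⊕ u3) = 0
((u4 ⊕ u2) ⊕ (u1 ⊕ u3)) = 0
(u5 ⊕ ((u4 ⊕ u2) ⊕ (u1 ⊕ u3))) = 0


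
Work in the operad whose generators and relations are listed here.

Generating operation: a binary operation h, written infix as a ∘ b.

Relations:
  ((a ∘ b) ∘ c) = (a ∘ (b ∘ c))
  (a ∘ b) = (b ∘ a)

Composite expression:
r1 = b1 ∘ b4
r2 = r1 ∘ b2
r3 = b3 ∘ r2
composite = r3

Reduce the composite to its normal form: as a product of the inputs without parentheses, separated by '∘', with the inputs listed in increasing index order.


Reordering under h is free, so list the b-inputs canonically.
(b1 ∘ b4) reduces to b1 ∘ b4
((b1 ∘ b4) ∘ b2) reduces to b1 ∘ b4 ∘ b2
(b3 ∘ ((b1 ∘ b4) ∘ b2)) reduces to b3 ∘ b1 ∘ b4 ∘ b2
rearranged into index order: b1 ∘ b2 ∘ b3 ∘ b4

b1 ∘ b2 ∘ b3 ∘ b4


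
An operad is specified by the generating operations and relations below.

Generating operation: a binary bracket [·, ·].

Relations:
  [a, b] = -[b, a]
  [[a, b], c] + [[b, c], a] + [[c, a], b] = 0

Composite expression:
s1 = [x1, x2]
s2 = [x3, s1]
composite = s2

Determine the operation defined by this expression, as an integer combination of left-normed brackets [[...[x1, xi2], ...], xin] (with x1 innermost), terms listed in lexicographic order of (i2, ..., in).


-[[x1, x2], x3]

Left-normed coefficients sit on the x1-initial expansion words.
Composite bracket: [x3, [x1, x2]]
Under [a, b] = ab - ba we get 4 signed associative words (2^2 = 4).
Collect the words opening with x1:
  the word x1x2x3 carries sign -1 and contributes -[[x1, x2], x3]


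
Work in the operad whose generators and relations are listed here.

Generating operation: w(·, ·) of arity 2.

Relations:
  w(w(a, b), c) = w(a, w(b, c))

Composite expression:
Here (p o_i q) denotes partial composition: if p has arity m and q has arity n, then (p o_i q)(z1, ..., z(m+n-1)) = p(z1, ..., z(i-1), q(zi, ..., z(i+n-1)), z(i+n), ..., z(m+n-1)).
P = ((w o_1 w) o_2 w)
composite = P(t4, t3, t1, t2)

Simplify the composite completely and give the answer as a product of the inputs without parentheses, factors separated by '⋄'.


t4 ⋄ t3 ⋄ t1 ⋄ t2


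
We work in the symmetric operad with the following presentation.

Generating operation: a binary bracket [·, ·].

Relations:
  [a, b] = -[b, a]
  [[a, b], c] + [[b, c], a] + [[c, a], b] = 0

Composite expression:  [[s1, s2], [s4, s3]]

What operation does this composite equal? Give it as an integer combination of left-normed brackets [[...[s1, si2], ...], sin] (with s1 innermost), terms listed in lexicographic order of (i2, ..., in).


A multilinear Lie element is pinned by s1-initial words (s1 innermost).
Composite bracket: [[s1, s2], [s4, s3]]
Each bracket splits as ab - ba, giving 8 signed words (2^3 = 8).
Coefficients come from the s1-initial words:
  the word s1s2s3s4 carries sign -1 and contributes -[[[s1, s2], s3], s4]
  the word s1s2s4s3 carries sign +1 and contributes +[[[s1, s2], s4], s3]

-[[[s1, s2], s3], s4] + [[[s1, s2], s4], s3]


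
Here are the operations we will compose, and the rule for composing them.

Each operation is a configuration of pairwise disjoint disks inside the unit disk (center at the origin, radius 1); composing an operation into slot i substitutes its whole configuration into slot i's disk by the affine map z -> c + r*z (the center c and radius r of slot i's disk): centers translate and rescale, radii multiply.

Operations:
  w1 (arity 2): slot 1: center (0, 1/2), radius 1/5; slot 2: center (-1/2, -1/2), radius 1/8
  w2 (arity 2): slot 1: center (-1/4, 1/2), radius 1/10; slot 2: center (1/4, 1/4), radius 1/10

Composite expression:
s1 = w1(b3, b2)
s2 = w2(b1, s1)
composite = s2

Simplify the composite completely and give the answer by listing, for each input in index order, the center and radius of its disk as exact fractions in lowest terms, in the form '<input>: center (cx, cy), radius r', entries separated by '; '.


Affine substitution under w2: radii multiply and b-centers shift.
input b1: composing its 1 substitution step yields center (-1/4, 1/2), radius 1/10
input b3: composing its 2 substitution steps yields center (1/4, 3/10), radius 1/50
input b2: composing its 2 substitution steps yields center (1/5, 1/5), radius 1/80

b1: center (-1/4, 1/2), radius 1/10; b2: center (1/5, 1/5), radius 1/80; b3: center (1/4, 3/10), radius 1/50


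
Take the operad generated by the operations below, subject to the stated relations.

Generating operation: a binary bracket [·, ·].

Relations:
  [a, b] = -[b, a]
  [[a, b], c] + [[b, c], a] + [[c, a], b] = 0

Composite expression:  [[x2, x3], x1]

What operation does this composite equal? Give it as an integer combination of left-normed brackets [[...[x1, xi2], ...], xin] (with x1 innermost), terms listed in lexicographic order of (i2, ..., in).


Skip Jacobi rewriting: expand, keep x1-initial words, read off terms.
Composite bracket: [[x2, x3], x1]
The bracket unfolds into 4 signed words via [a, b] = ab - ba (2^2 = 4).
Keep just the words that open with x1:
  the word x1x2x3 carries sign -1 and contributes -[[x1, x2], x3]
  the word x1x3x2 carries sign +1 and contributes +[[x1, x3], x2]

-[[x1, x2], x3] + [[x1, x3], x2]


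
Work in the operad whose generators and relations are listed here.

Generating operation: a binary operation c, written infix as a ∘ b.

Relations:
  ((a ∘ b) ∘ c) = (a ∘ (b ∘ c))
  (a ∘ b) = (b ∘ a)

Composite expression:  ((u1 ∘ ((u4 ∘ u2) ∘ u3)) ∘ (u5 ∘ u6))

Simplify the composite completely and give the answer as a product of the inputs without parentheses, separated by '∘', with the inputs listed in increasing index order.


u1 ∘ u2 ∘ u3 ∘ u4 ∘ u5 ∘ u6

Both nesting and order wash out for c; what remains is which u's occur.
(u4 ∘ u2) collapses to u4 ∘ u2
((u4 ∘ u2) ∘ u3) collapses to u4 ∘ u2 ∘ u3
(u1 ∘ ((u4 ∘ u2) ∘ u3)) collapses to u1 ∘ u4 ∘ u2 ∘ u3
(u5 ∘ u6) collapses to u5 ∘ u6
((u1 ∘ ((u4 ∘ u2) ∘ u3)) ∘ (u5 ∘ u6)) collapses to u1 ∘ u4 ∘ u2 ∘ u3 ∘ u5 ∘ u6
putting the inputs in ascending order: u1 ∘ u2 ∘ u3 ∘ u4 ∘ u5 ∘ u6


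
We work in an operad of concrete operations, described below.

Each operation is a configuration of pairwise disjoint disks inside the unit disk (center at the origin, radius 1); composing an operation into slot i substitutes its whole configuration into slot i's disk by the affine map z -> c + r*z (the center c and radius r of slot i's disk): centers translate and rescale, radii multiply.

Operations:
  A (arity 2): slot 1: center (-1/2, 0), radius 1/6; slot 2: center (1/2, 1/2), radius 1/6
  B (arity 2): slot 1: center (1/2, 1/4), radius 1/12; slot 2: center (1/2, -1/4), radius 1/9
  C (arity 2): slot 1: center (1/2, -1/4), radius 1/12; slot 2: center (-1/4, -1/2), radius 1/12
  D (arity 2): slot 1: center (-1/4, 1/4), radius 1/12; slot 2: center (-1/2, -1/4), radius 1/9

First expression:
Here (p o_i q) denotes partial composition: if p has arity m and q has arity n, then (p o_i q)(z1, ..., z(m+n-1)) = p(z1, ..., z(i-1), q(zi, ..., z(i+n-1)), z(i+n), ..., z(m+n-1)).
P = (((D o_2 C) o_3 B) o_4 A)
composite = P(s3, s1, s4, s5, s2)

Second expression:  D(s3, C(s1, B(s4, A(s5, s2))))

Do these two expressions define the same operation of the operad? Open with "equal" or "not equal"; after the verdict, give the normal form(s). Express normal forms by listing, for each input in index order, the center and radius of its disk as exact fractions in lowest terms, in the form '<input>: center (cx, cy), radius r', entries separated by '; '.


equal; the common form is s1: center (-4/9, -5/18), radius 1/108; s2: center (-127/243, -1195/3888), radius 1/5832; s3: center (-1/4, 1/4), radius 1/12; s4: center (-113/216, -131/432), radius 1/1296; s5: center (-509/972, -133/432), radius 1/5832

The first expression reduces to s1: center (-4/9, -5/18), radius 1/108; s2: center (-127/243, -1195/3888), radius 1/5832; s3: center (-1/4, 1/4), radius 1/12; s4: center (-113/216, -131/432), radius 1/1296; s5: center (-509/972, -133/432), radius 1/5832
The second expression reduces to s1: center (-4/9, -5/18), radius 1/108; s2: center (-127/243, -1195/3888), radius 1/5832; s3: center (-1/4, 1/4), radius 1/12; s4: center (-113/216, -131/432), radius 1/1296; s5: center (-509/972, -133/432), radius 1/5832
The normal forms match — equal.


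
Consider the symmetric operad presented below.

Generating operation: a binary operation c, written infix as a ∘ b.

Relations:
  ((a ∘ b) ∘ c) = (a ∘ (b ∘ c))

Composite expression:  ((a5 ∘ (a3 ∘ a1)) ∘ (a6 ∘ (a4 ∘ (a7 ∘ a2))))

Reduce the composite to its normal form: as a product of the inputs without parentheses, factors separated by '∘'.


a5 ∘ a3 ∘ a1 ∘ a6 ∘ a4 ∘ a7 ∘ a2

Key point: c is associative — brackets drop, the a-order remains.
(a3 ∘ a1) flattens to a3 ∘ a1
(a5 ∘ (a3 ∘ a1)) flattens to a5 ∘ a3 ∘ a1
(a7 ∘ a2) flattens to a7 ∘ a2
(a4 ∘ (a7 ∘ a2)) flattens to a4 ∘ a7 ∘ a2
(a6 ∘ (a4 ∘ (a7 ∘ a2))) flattens to a6 ∘ a4 ∘ a7 ∘ a2
((a5 ∘ (a3 ∘ a1)) ∘ (a6 ∘ (a4 ∘ (a7 ∘ a2)))) flattens to a5 ∘ a3 ∘ a1 ∘ a6 ∘ a4 ∘ a7 ∘ a2


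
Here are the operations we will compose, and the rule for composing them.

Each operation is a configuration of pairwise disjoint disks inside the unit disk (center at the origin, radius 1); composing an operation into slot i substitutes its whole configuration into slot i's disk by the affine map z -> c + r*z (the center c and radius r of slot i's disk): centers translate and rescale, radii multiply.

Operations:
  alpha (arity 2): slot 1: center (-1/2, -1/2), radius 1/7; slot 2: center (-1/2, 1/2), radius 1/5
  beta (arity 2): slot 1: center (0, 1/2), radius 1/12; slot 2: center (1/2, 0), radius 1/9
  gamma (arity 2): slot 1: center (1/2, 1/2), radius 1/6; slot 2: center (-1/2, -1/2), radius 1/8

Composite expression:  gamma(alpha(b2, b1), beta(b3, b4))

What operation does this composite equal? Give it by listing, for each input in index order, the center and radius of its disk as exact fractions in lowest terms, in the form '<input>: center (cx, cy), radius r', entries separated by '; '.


b1: center (5/12, 7/12), radius 1/30; b2: center (5/12, 5/12), radius 1/42; b3: center (-1/2, -7/16), radius 1/96; b4: center (-7/16, -1/2), radius 1/72

Each b-disk chains the slot maps above it in gamma; radii multiply.
b2 passes through 2 substitutions, ending at center (5/12, 5/12), radius 1/42
b1 passes through 2 substitutions, ending at center (5/12, 7/12), radius 1/30
b3 passes through 2 substitutions, ending at center (-1/2, -7/16), radius 1/96
b4 passes through 2 substitutions, ending at center (-7/16, -1/2), radius 1/72


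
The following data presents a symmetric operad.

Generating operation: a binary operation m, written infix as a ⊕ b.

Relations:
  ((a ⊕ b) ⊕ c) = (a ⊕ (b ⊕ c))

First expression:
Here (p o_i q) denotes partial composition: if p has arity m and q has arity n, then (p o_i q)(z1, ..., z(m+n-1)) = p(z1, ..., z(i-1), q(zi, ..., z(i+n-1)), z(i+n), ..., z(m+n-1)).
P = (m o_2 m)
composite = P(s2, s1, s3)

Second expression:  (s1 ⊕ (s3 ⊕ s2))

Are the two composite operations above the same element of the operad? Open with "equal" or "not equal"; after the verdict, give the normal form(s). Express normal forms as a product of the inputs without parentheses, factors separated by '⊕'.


not equal; first: s2 ⊕ s1 ⊕ s3; second: s1 ⊕ s3 ⊕ s2


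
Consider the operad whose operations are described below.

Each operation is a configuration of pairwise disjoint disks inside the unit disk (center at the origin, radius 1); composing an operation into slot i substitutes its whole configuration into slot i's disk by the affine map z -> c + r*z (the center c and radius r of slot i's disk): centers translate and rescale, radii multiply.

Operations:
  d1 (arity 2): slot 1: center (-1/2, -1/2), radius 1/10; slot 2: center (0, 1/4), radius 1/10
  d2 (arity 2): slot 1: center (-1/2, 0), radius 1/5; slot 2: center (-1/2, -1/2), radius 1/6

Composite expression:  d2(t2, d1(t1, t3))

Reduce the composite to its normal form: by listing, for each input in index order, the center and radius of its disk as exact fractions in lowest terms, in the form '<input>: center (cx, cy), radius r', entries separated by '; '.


t1: center (-7/12, -7/12), radius 1/60; t2: center (-1/2, 0), radius 1/5; t3: center (-1/2, -11/24), radius 1/60

Nesting under d2 composes maps z -> c + r*z down each t-path.
input t2: composing its 1 substitution step yields center (-1/2, 0), radius 1/5
input t1: composing its 2 substitution steps yields center (-7/12, -7/12), radius 1/60
input t3: composing its 2 substitution steps yields center (-1/2, -11/24), radius 1/60


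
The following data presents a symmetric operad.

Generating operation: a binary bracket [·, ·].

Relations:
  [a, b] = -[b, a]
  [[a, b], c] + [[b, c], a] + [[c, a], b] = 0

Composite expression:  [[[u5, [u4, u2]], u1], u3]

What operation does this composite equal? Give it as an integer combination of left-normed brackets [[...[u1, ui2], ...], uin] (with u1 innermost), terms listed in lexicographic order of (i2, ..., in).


-[[[[u1, u2], u4], u5], u3] + [[[[u1, u4], u2], u5], u3] + [[[[u1, u5], u2], u4], u3] - [[[[u1, u5], u4], u2], u3]


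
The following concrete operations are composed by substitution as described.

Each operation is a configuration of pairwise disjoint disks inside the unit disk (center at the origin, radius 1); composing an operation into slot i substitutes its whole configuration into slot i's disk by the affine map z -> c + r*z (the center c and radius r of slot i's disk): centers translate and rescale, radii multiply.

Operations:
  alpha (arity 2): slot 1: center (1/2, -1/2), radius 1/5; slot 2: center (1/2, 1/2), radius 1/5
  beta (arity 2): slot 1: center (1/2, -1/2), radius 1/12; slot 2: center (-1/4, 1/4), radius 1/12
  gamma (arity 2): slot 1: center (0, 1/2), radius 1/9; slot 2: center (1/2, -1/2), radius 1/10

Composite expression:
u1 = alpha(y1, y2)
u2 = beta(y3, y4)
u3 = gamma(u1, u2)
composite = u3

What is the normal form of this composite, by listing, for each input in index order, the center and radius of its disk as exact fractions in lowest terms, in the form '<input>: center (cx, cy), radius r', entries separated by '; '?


y1: center (1/18, 4/9), radius 1/45; y2: center (1/18, 5/9), radius 1/45; y3: center (11/20, -11/20), radius 1/120; y4: center (19/40, -19/40), radius 1/120

Nesting under gamma composes maps z -> c + r*z down each y-path.
tracing y1 down its 2-map path: center (1/18, 4/9), radius 1/45
tracing y2 down its 2-map path: center (1/18, 5/9), radius 1/45
tracing y3 down its 2-map path: center (11/20, -11/20), radius 1/120
tracing y4 down its 2-map path: center (19/40, -19/40), radius 1/120


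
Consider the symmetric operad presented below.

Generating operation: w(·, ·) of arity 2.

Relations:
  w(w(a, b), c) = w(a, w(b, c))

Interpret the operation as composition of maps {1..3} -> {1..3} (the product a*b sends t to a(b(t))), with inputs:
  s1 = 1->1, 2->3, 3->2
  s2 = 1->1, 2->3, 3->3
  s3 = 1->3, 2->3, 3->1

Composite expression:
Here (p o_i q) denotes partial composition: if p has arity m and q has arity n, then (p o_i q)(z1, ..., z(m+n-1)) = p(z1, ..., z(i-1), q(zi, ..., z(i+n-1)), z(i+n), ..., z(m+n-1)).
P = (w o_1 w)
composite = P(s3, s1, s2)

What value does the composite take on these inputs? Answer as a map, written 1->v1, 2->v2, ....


w(s3, s1) = 1->3, 2->1, 3->3
w(w(s3, s1), s2) = 1->3, 2->3, 3->3

1->3, 2->3, 3->3


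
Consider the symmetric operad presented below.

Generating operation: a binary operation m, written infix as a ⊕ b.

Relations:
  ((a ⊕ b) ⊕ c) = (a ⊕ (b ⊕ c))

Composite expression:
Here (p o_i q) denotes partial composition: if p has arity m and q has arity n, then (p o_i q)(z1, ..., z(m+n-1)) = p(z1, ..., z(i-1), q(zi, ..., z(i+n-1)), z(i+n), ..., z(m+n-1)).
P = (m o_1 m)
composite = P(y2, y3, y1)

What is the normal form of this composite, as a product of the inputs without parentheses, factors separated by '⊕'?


y2 ⊕ y3 ⊕ y1


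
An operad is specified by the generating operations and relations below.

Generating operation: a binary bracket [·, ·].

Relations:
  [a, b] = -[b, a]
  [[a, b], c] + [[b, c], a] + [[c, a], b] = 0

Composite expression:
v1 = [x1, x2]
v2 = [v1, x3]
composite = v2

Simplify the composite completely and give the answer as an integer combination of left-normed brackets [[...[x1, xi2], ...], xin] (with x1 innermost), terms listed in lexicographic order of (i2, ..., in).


[[x1, x2], x3]

Antisymmetry and Jacobi reduce to x1-anchored left-normed brackets.
Composite bracket: [[x1, x2], x3]
Under [a, b] = ab - ba we get 4 signed associative words (2^2 = 4).
Collect the words opening with x1:
  x1x2x3 (sign +1) contributes +[[x1, x2], x3]


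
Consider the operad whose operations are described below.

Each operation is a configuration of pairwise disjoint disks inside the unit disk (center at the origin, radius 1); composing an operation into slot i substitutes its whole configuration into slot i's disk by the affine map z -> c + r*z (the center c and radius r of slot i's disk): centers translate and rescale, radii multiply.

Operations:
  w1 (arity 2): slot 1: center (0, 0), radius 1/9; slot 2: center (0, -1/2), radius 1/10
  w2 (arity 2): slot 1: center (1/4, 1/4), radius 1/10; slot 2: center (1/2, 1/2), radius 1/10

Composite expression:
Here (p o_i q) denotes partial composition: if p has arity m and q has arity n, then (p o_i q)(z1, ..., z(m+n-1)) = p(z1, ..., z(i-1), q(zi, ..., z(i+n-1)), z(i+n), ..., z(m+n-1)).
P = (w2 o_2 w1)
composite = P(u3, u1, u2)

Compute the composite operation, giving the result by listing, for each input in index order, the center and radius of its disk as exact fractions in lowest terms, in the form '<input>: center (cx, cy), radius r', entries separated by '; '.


u1: center (1/2, 1/2), radius 1/90; u2: center (1/2, 9/20), radius 1/100; u3: center (1/4, 1/4), radius 1/10


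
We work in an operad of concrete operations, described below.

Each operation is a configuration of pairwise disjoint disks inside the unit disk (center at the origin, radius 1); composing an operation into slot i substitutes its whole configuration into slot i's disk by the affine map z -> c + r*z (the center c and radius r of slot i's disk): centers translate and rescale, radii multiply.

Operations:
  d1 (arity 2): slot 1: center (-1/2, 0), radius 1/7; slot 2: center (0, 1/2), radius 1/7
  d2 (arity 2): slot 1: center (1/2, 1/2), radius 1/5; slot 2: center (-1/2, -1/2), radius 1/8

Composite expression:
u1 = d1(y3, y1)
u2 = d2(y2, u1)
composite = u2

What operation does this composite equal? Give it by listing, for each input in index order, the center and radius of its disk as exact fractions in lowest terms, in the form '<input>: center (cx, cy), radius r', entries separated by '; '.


Each y-disk chains the slot maps above it in d2; radii multiply.
tracing y2 down its 1-map path: center (1/2, 1/2), radius 1/5
tracing y3 down its 2-map path: center (-9/16, -1/2), radius 1/56
tracing y1 down its 2-map path: center (-1/2, -7/16), radius 1/56

y1: center (-1/2, -7/16), radius 1/56; y2: center (1/2, 1/2), radius 1/5; y3: center (-9/16, -1/2), radius 1/56


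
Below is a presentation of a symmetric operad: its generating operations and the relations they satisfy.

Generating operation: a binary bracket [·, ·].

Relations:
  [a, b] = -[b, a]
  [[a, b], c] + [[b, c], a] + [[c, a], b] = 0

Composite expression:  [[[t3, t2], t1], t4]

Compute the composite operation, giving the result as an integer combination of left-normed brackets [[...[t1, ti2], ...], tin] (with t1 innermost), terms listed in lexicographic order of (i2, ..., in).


[[[t1, t2], t3], t4] - [[[t1, t3], t2], t4]

Antisymmetry and Jacobi reduce to t1-anchored left-normed brackets.
Composite bracket: [[[t3, t2], t1], t4]
Expanding via [a, b] = ab - ba: 8 signed words (2^3 = 8).
Coefficients come from the t1-initial words:
  t1t2t3t4 (sign +1) contributes +[[[t1, t2], t3], t4]
  t1t3t2t4 (sign -1) contributes -[[[t1, t3], t2], t4]


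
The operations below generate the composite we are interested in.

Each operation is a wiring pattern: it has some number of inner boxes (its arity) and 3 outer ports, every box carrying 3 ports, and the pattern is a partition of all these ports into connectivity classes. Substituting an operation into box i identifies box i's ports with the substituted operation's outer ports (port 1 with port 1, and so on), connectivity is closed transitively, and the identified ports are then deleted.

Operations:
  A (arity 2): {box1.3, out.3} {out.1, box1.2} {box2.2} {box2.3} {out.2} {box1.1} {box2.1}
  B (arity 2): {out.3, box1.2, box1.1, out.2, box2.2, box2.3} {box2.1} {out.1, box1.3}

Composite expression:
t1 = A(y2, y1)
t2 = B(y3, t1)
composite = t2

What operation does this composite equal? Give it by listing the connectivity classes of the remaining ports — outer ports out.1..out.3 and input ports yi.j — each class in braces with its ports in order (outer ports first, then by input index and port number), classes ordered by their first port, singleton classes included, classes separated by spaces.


Connectivity passes through glued B-boundaries; trace each wire chain.
the subtree at A composes to {out.1, y2.2} {out.2} {out.3, y2.3} {y1.1} {y1.2} {y1.3} {y2.1} on (y2, y1); out.j = own outer ports
the subtree at B composes to {out.1, y3.3} {out.2, out.3, y2.3, y3.1, y3.2} {y1.1} {y1.2} {y1.3} {y2.1} {y2.2} on (y3, y2, y1); out.j = own outer ports

{out.1, y3.3} {out.2, out.3, y2.3, y3.1, y3.2} {y1.1} {y1.2} {y1.3} {y2.1} {y2.2}


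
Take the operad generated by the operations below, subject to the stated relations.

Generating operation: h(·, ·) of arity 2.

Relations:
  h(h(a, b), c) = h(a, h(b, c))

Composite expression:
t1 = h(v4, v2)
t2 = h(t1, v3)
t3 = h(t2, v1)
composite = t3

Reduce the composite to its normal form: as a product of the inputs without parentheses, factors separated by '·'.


v4 · v2 · v3 · v1

Associativity of h dissolves the nesting; only the v-input order survives.
h(v4, v2) linearizes to v4 · v2
h(h(v4, v2), v3) linearizes to v4 · v2 · v3
h(h(h(v4, v2), v3), v1) linearizes to v4 · v2 · v3 · v1


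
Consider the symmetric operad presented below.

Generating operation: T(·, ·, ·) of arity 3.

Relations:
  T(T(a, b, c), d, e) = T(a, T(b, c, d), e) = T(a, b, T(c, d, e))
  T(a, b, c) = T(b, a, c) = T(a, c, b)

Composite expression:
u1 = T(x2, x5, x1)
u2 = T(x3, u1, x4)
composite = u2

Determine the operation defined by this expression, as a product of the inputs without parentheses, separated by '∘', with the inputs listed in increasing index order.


Any arrangement under T is one operation, so sort the x-inputs.
T(x2, x5, x1) flattens to x2 ∘ x5 ∘ x1
T(x3, T(x2, x5, x1), x4) flattens to x3 ∘ x2 ∘ x5 ∘ x1 ∘ x4
commutativity sorts the factors: x1 ∘ x2 ∘ x3 ∘ x4 ∘ x5

x1 ∘ x2 ∘ x3 ∘ x4 ∘ x5


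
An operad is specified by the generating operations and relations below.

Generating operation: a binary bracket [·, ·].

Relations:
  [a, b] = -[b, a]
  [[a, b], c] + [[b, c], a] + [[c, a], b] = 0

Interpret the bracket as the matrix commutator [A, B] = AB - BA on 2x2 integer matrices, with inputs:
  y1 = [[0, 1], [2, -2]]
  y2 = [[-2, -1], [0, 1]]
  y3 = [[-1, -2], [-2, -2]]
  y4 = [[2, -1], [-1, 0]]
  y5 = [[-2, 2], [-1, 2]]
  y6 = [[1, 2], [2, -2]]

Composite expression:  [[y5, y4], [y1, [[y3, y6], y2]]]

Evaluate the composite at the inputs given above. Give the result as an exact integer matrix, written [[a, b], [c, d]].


[[384, -384], [-192, -384]]

[y5, y4] = [[-3, 0], [-6, 3]]
[y3, y6] = [[0, 8], [-8, 0]]
[[y3, y6], y2] = [[-8, 24], [24, 8]]
[y1, [[y3, y6], y2]] = [[-24, 64], [-80, 24]]
[[y5, y4], [y1, [[y3, y6], y2]]] = [[384, -384], [-192, -384]]


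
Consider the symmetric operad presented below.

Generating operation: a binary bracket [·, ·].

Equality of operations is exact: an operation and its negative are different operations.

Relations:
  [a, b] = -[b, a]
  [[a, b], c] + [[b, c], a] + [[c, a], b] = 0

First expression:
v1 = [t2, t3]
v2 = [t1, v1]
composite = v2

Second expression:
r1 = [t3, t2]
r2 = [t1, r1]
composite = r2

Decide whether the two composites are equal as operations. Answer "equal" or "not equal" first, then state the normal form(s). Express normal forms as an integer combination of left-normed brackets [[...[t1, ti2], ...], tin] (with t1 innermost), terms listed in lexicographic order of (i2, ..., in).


not equal; first: [[t1, t2], t3] - [[t1, t3], t2]; second: -[[t1, t2], t3] + [[t1, t3], t2]

The first expression reduces to [[t1, t2], t3] - [[t1, t3], t2]
The second expression reduces to -[[t1, t2], t3] + [[t1, t3], t2]
They disagree, so not equal.


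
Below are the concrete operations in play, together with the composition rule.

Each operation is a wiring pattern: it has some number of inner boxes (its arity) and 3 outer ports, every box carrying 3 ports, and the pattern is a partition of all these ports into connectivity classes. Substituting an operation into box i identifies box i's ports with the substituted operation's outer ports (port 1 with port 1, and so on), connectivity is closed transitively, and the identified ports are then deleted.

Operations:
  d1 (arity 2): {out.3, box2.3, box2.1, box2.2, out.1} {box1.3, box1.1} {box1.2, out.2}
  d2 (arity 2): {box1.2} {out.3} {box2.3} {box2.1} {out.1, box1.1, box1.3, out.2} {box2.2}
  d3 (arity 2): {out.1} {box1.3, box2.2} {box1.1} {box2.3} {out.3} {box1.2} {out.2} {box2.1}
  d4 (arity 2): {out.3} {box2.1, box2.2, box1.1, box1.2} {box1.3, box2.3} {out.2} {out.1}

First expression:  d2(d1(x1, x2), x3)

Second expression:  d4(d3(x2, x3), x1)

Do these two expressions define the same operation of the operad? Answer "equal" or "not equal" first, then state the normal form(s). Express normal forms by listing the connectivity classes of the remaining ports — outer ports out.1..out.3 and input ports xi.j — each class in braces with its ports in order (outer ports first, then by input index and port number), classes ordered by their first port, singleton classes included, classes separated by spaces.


not equal; the first gives {out.1, out.2, x2.1, x2.2, x2.3} {out.3} {x1.1, x1.3} {x1.2} {x3.1} {x3.2} {x3.3} and the second {out.1} {out.2} {out.3} {x1.1, x1.2} {x1.3} {x2.1} {x2.2} {x2.3, x3.2} {x3.1} {x3.3}


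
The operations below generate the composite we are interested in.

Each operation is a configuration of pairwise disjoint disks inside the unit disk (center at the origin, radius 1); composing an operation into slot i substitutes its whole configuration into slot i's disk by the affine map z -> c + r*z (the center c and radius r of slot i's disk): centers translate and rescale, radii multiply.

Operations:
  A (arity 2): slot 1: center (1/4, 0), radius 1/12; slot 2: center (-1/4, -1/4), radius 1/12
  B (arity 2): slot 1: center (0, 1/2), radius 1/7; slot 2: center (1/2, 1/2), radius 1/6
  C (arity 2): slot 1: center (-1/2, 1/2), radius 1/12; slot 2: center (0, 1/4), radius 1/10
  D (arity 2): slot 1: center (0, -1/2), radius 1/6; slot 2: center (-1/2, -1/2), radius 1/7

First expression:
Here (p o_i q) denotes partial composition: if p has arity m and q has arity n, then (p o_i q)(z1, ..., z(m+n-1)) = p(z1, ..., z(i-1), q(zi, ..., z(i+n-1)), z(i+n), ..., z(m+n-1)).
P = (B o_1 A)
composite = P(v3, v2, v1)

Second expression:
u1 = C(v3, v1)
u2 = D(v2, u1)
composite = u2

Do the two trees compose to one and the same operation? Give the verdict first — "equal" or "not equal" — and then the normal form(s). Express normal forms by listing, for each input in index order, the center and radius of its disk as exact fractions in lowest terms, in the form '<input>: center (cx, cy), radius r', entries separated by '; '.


not equal: they reduce to v1: center (1/2, 1/2), radius 1/6; v2: center (-1/28, 13/28), radius 1/84; v3: center (1/28, 1/2), radius 1/84 and v1: center (-1/2, -13/28), radius 1/70; v2: center (0, -1/2), radius 1/6; v3: center (-4/7, -3/7), radius 1/84

In normal form, the first expression is v1: center (1/2, 1/2), radius 1/6; v2: center (-1/28, 13/28), radius 1/84; v3: center (1/28, 1/2), radius 1/84
In normal form, the second expression is v1: center (-1/2, -13/28), radius 1/70; v2: center (0, -1/2), radius 1/6; v3: center (-4/7, -3/7), radius 1/84
Distinct normal forms: not equal.


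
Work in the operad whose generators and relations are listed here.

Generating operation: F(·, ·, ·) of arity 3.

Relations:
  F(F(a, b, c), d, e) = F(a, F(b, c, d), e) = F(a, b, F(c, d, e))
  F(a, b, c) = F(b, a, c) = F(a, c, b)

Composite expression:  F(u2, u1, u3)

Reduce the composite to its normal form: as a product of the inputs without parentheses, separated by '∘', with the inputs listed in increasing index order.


Any arrangement under F is one operation, so sort the u-inputs.
F(u2, u1, u3) unparenthesizes to u2 ∘ u1 ∘ u3
rearranged into index order: u1 ∘ u2 ∘ u3

u1 ∘ u2 ∘ u3


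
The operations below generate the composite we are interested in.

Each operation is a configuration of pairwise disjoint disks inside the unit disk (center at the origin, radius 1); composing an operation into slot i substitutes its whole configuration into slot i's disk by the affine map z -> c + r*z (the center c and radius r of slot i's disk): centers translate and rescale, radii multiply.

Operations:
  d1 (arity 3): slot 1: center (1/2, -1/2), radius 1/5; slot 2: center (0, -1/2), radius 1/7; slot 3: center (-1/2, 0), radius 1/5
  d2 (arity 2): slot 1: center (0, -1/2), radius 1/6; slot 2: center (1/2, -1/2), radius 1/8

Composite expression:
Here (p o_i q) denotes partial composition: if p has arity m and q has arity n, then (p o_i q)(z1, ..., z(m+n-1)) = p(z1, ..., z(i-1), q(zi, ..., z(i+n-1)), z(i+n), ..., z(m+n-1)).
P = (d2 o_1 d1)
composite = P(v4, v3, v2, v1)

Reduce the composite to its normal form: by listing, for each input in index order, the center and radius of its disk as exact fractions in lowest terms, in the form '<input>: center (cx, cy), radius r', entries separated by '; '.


v1: center (1/2, -1/2), radius 1/8; v2: center (-1/12, -1/2), radius 1/30; v3: center (0, -7/12), radius 1/42; v4: center (1/12, -7/12), radius 1/30

Each v-disk chains the slot maps above it in d2; radii multiply.
for v4, the 2-step affine chain lands on center (1/12, -7/12), radius 1/30
for v3, the 2-step affine chain lands on center (0, -7/12), radius 1/42
for v2, the 2-step affine chain lands on center (-1/12, -1/2), radius 1/30
for v1, the 1-step affine chain lands on center (1/2, -1/2), radius 1/8


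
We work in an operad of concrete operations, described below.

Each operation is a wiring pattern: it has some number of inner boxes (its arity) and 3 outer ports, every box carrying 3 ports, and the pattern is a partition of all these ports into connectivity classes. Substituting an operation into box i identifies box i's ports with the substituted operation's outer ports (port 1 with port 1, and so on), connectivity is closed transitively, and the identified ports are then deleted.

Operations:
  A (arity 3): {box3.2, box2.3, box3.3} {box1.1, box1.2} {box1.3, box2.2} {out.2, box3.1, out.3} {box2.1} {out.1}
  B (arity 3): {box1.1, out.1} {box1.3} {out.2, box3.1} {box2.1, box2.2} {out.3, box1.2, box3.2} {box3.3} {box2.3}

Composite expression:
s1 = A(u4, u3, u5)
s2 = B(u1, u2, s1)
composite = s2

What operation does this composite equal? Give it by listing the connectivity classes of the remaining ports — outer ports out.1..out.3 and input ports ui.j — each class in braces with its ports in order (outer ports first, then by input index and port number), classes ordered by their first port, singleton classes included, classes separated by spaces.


Reachability decides: close wires over B-identified ports.
stage A: inputs (u4, u3, u5), connectivity {out.1} {out.2, out.3, u5.1} {u3.1} {u3.2, u4.3} {u3.3, u5.2, u5.3} {u4.1, u4.2}, out.j its boundary
stage B: inputs (u1, u2, u4, u3, u5), connectivity {out.1, u1.1} {out.2} {out.3, u1.2, u5.1} {u1.3} {u2.1, u2.2} {u2.3} {u3.1} {u3.2, u4.3} {u3.3, u5.2, u5.3} {u4.1, u4.2}, out.j its boundary

{out.1, u1.1} {out.2} {out.3, u1.2, u5.1} {u1.3} {u2.1, u2.2} {u2.3} {u3.1} {u3.2, u4.3} {u3.3, u5.2, u5.3} {u4.1, u4.2}


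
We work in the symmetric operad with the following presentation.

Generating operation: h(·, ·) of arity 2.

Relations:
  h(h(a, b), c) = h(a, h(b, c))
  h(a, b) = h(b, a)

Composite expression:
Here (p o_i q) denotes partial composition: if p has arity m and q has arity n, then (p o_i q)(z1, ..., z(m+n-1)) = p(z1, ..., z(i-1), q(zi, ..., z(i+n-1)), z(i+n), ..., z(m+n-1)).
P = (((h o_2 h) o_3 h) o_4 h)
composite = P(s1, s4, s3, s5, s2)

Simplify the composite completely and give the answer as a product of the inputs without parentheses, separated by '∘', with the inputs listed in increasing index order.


s1 ∘ s2 ∘ s3 ∘ s4 ∘ s5

Any arrangement under h is one operation, so sort the s-inputs.
h(s5, s2) collapses to s5 ∘ s2
h(s3, h(s5, s2)) collapses to s3 ∘ s5 ∘ s2
h(s4, h(s3, h(s5, s2))) collapses to s4 ∘ s3 ∘ s5 ∘ s2
h(s1, h(s4, h(s3, h(s5, s2)))) collapses to s1 ∘ s4 ∘ s3 ∘ s5 ∘ s2
putting the inputs in ascending order: s1 ∘ s2 ∘ s3 ∘ s4 ∘ s5


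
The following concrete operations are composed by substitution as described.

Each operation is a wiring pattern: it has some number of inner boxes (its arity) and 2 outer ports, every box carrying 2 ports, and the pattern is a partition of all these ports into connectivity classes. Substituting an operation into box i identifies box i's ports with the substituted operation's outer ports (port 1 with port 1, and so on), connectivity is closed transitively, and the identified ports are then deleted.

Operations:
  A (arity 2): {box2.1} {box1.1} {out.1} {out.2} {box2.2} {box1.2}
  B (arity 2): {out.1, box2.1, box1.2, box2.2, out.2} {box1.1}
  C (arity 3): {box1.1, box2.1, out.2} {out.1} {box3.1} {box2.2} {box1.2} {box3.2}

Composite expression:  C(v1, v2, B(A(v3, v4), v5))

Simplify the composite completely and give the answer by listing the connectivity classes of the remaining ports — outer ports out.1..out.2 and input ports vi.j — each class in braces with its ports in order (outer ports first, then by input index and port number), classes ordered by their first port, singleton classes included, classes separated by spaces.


{out.1} {out.2, v1.1, v2.1} {v1.2} {v2.2} {v3.1} {v3.2} {v4.1} {v4.2} {v5.1, v5.2}

Substituting into C glues patterns; closure does the rest.
the subtree at A composes to {out.1} {out.2} {v3.1} {v3.2} {v4.1} {v4.2} on (v3, v4); out.j = own outer ports
the subtree at B composes to {out.1, out.2, v5.1, v5.2} {v3.1} {v3.2} {v4.1} {v4.2} on (v3, v4, v5); out.j = own outer ports
the subtree at C composes to {out.1} {out.2, v1.1, v2.1} {v1.2} {v2.2} {v3.1} {v3.2} {v4.1} {v4.2} {v5.1, v5.2} on (v1, v2, v3, v4, v5); out.j = own outer ports


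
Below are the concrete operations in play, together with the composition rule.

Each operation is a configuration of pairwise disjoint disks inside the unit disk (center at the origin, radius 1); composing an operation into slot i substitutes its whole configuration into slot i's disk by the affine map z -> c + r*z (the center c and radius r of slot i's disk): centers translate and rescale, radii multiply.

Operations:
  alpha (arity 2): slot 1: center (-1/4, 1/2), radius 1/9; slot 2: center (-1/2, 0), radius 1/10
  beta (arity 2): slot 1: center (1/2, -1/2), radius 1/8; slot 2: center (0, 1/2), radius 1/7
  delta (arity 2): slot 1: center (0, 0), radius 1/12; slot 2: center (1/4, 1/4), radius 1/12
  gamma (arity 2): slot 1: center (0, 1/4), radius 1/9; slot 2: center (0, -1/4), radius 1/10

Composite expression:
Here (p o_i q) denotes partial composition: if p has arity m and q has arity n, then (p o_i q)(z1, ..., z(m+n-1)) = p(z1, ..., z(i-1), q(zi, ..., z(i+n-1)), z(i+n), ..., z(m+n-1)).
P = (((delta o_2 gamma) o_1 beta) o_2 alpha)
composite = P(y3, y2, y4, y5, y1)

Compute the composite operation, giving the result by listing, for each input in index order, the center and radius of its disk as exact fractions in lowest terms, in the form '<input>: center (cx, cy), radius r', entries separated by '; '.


Below delta, radii multiply path by path; the y-disk centers shift.
input y3: composing its 2 substitution steps yields center (1/24, -1/24), radius 1/96
input y2: composing its 3 substitution steps yields center (-1/336, 1/21), radius 1/756
input y4: composing its 3 substitution steps yields center (-1/168, 1/24), radius 1/840
input y5: composing its 2 substitution steps yields center (1/4, 13/48), radius 1/108
input y1: composing its 2 substitution steps yields center (1/4, 11/48), radius 1/120

y1: center (1/4, 11/48), radius 1/120; y2: center (-1/336, 1/21), radius 1/756; y3: center (1/24, -1/24), radius 1/96; y4: center (-1/168, 1/24), radius 1/840; y5: center (1/4, 13/48), radius 1/108
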